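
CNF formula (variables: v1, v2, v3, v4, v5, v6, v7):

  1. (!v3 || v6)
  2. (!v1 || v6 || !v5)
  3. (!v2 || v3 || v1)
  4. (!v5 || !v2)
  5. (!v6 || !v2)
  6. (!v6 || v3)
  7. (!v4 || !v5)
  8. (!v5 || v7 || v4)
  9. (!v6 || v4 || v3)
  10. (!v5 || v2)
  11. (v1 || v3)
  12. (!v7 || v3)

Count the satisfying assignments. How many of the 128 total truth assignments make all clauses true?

Split on v3, then v5.
  v3=1, v5=1: a clause becomes empty — 0.
  v3=1, v5=0: forces v2=0; v6=1; v1, v4, v7 free → 2^3 = 8.
  v3=0, v5=1: a clause becomes empty — 0.
  v3=0, v5=0: remaining (v1,v2,v4,v6,v7) ∈ {(1,0,0,0,0); (1,0,1,0,0); (1,1,0,0,0); (1,1,1,0,0)} — 4.
Total: 0 + 8 + 0 + 4 = 12.

12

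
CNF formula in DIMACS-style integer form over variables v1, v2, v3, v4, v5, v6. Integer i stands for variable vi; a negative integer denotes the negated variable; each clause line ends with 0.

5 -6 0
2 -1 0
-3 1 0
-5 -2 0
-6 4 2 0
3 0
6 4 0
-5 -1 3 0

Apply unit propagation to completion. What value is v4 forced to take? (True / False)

True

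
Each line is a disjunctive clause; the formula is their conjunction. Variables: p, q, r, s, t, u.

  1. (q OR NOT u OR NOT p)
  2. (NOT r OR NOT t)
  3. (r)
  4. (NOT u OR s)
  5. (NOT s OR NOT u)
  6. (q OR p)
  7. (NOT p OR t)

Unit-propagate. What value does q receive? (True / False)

True

(r) stands alone — r = True.
(NOT r OR NOT t) with r = True leaves only NOT t, so t = False.
In (t OR NOT p), t is now false; NOT p must hold, so p = False.
In (q OR p), p is now false; q must hold, so q = True.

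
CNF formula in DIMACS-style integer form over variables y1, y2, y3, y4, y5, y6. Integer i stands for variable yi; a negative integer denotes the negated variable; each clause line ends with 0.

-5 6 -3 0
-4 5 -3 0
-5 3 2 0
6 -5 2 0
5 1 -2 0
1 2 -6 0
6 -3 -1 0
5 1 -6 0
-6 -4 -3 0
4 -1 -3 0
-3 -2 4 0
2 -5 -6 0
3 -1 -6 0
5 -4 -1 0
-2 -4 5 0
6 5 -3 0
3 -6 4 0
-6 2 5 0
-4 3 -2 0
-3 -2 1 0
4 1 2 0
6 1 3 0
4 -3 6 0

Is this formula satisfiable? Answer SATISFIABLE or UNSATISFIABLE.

Try y1 = True.
For the remaining variables, y2 = True, y3 = False, y4 = False, y5 = False, y6 = False works.
Every clause has at least one true literal under this assignment.
So y1 = 1, y2 = 1, y3 = 0, y4 = 0, y5 = 0, y6 = 0 is a satisfying assignment.

SATISFIABLE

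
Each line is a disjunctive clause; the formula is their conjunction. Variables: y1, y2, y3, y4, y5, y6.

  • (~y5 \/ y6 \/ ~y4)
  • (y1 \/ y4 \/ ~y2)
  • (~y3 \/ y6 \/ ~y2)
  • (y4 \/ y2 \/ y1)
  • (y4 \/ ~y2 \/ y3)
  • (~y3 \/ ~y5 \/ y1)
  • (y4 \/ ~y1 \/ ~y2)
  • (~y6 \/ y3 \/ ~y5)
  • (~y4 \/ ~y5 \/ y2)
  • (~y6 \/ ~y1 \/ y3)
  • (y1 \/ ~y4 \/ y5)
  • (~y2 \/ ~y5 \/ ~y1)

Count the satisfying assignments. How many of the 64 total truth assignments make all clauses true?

11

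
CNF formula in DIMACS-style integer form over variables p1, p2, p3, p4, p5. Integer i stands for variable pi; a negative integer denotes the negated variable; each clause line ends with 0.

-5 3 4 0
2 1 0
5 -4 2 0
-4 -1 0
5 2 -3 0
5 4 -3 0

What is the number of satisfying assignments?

Case analysis on p4 and p5:
  p4=T, p5=T: remaining (p1,p2,p3) ∈ {(F,T,F); (F,T,T)} — 2.
  p4=T, p5=F: remaining (p1,p2,p3) ∈ {(F,T,F); (F,T,T)} — 2.
  p4=F, p5=T: remaining (p1,p2,p3) ∈ {(F,T,T); (T,F,T); (T,T,T)} — 3.
  p4=F, p5=F: remaining (p1,p2,p3) ∈ {(F,T,F); (T,F,F); (T,T,F)} — 3.
Total: 2 + 2 + 3 + 3 = 10.

10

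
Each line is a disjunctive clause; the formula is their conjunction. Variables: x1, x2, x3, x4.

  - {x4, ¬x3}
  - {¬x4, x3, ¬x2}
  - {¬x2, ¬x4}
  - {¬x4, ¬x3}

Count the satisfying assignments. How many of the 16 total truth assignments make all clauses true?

6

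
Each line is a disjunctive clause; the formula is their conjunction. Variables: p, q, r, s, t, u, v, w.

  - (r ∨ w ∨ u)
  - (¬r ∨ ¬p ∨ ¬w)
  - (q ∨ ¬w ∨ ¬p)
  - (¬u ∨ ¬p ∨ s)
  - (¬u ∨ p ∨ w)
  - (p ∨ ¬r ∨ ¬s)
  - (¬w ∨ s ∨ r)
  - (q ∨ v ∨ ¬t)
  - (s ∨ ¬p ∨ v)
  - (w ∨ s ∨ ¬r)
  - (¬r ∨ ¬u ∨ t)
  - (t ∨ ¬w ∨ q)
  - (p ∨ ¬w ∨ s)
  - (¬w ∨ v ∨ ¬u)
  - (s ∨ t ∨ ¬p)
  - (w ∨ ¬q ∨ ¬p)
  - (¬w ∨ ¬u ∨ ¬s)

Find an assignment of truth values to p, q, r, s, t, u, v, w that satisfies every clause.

p = True, q = True, r = False, s = True, t = False, u = False, v = False, w = True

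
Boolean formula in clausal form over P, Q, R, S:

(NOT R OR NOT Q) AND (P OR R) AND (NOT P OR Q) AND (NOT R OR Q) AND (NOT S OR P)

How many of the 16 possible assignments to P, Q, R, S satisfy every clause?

2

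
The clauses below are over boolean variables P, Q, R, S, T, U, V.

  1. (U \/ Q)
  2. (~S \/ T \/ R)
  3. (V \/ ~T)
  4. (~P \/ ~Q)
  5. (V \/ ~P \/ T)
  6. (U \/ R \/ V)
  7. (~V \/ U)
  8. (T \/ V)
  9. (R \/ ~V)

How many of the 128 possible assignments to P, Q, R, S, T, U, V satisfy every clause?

Case analysis on V and T:
  V=T, T=T: S free; 3 ways for (P,Q,R,U) × 2^1 = 6.
  V=T, T=F: S free; 3 ways for (P,Q,R,U) × 2^1 = 6.
  V=F, T=T: a clause becomes empty — 0.
  V=F, T=F: a clause becomes empty — 0.
Total: 6 + 6 + 0 + 0 = 12.

12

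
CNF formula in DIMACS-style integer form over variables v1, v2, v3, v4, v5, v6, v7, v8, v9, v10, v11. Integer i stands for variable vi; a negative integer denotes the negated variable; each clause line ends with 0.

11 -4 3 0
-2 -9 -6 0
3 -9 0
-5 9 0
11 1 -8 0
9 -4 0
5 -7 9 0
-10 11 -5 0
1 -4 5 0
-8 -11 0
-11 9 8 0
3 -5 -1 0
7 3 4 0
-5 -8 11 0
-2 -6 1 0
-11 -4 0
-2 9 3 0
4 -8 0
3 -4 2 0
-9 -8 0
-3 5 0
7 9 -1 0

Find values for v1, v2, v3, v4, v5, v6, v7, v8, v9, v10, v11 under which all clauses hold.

Pure literal: v6 appears only negated; assign v6 = False.
Pure literal: v10 appears only negated; assign v10 = False.
Try v1 = True.
The remaining clauses are satisfied by v2 = True, v3 = True, v4 = False, v5 = True, v7 = True, v8 = False, v9 = True, v11 = False.

v1=T, v2=T, v3=T, v4=F, v5=T, v6=F, v7=T, v8=F, v9=T, v10=F, v11=F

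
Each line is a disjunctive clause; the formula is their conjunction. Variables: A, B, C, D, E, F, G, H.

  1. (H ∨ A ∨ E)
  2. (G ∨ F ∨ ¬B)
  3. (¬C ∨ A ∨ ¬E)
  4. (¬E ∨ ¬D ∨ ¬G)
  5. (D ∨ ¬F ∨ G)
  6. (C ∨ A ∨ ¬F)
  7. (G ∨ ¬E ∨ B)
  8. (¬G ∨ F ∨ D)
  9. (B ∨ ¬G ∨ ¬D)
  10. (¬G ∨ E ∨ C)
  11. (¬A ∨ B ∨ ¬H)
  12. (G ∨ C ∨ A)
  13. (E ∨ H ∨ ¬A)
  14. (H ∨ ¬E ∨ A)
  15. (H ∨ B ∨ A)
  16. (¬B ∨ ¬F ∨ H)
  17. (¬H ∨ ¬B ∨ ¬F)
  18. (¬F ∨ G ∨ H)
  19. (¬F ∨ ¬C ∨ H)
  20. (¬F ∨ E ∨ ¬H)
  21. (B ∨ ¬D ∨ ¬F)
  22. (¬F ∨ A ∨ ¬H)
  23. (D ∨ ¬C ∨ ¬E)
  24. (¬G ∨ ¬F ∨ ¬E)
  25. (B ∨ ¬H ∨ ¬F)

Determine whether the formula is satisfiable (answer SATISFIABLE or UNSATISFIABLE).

Try A = True.
Set B = True and propagate.
Set C = True and propagate.
The remaining clauses are satisfied by D = True, E = False, F = False, G = True, H = True.
Every clause has at least one true literal under this assignment.
So A = True  B = True  C = True  D = True  E = False  F = False  G = True  H = True is a satisfying assignment.

SATISFIABLE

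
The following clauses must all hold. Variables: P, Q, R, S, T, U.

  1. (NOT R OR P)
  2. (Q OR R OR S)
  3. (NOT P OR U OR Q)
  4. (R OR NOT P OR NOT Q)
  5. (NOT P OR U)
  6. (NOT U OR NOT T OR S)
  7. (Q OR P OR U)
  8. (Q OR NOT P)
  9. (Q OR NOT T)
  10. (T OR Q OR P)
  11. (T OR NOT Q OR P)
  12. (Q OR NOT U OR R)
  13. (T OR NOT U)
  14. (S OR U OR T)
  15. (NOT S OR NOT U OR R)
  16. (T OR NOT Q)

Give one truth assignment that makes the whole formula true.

P=1  Q=1  R=1  S=1  T=1  U=1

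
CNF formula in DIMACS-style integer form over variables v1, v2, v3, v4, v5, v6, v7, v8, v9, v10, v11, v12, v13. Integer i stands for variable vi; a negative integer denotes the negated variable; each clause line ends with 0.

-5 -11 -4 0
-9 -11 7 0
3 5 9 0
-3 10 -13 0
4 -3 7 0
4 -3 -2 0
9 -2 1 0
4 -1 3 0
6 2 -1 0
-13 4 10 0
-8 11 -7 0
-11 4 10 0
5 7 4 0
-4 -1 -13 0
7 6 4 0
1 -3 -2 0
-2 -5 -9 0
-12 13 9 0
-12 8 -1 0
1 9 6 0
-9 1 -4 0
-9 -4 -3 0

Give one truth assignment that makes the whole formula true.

v1=True, v2=False, v3=False, v4=True, v5=True, v6=True, v7=True, v8=False, v9=True, v10=False, v11=False, v12=False, v13=False

v6 occurs only positively in the remaining clauses — set v6 = True.
v12 occurs only negated in the remaining clauses — set v12 = False.
Set v1 = True and propagate.
Branch on v2: take v2 = False.
The remaining clauses are satisfied by v3 = False, v4 = True, v5 = True, v7 = True, v8 = False, v9 = True, v10 = False, v11 = False, v13 = False.
Every clause has at least one true literal under this assignment.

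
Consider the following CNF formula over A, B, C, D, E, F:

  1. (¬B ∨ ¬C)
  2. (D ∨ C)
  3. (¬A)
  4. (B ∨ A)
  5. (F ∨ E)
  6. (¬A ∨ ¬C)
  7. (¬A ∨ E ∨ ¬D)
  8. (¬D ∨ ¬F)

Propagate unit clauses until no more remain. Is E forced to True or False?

True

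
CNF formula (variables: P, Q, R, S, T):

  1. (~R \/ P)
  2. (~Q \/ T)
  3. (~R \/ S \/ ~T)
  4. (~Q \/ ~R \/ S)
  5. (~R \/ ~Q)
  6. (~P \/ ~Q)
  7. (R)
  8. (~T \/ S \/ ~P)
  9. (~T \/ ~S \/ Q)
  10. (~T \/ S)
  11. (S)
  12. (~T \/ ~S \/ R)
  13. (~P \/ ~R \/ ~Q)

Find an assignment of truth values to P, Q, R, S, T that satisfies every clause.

Unit propagation: (R) forces R = True.
The clause (P) is unit: P must be True.
The clause (~Q) is unit: Q must be False.
(S) is a unit clause, so S = True.
Unit propagation: (~T) forces T = False.

P=T, Q=F, R=T, S=T, T=F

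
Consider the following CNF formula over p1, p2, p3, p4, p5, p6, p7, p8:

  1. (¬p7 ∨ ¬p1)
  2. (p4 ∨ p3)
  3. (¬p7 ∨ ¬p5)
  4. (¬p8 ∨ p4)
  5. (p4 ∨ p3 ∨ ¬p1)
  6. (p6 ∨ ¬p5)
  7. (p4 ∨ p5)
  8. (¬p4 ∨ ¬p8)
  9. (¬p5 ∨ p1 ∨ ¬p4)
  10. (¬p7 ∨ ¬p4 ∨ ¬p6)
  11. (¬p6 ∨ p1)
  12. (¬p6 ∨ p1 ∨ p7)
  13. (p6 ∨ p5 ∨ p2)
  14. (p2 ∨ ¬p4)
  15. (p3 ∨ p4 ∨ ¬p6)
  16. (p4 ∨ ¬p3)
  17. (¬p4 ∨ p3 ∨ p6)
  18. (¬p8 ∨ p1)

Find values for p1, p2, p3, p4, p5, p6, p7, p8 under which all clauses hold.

p1 = 0, p2 = 1, p3 = 1, p4 = 1, p5 = 0, p6 = 0, p7 = 1, p8 = 0

p2 occurs only positively in the remaining clauses — set p2 = True.
Pure literal: p8 appears only negated; assign p8 = False.
Branch on p1: take p1 = False.
  then p6 is forced to False.
  then p5 is forced to False.
  then p4 is forced to True.
  then p3 is forced to True.
p7 is now unconstrained; take p7 = True.
Every clause has at least one true literal under this assignment.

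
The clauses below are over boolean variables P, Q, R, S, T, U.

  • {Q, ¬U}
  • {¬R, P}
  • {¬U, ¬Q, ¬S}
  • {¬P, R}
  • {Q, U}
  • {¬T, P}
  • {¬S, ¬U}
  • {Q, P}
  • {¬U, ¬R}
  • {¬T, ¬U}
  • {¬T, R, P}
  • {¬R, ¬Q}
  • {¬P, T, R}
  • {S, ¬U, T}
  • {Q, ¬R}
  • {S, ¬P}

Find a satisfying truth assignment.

P=F  Q=T  R=F  S=T  T=F  U=F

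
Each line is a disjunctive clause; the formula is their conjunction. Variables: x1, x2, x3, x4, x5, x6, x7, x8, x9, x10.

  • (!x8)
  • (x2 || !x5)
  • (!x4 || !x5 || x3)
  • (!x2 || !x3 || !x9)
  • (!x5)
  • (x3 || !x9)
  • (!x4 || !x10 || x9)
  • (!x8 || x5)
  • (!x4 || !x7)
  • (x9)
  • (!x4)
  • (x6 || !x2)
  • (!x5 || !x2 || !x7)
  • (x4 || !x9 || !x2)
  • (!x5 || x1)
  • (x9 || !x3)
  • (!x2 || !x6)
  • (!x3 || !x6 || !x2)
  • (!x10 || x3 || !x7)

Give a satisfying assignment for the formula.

x1=T, x2=F, x3=T, x4=F, x5=F, x6=F, x7=T, x8=F, x9=T, x10=F

The clause (!x8) is unit: x8 must be False.
The clause (!x5) is unit: x5 must be False.
The clause (x9) is unit: x9 must be True.
Unit propagation: (x3) forces x3 = True.
The clause (!x2) is unit: x2 must be False.
(!x4) is a unit clause, so x4 = False.
x1, x6, x7, x10 are now unconstrained; take x1 = True, x6 = False, x7 = True, x10 = False.
Every clause has at least one true literal under this assignment.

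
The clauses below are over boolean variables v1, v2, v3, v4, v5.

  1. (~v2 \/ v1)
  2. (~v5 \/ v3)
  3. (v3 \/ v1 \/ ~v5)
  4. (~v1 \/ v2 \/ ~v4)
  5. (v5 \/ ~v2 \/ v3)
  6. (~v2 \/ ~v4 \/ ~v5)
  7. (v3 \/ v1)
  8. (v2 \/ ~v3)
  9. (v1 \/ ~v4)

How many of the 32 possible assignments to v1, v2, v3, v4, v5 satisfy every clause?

4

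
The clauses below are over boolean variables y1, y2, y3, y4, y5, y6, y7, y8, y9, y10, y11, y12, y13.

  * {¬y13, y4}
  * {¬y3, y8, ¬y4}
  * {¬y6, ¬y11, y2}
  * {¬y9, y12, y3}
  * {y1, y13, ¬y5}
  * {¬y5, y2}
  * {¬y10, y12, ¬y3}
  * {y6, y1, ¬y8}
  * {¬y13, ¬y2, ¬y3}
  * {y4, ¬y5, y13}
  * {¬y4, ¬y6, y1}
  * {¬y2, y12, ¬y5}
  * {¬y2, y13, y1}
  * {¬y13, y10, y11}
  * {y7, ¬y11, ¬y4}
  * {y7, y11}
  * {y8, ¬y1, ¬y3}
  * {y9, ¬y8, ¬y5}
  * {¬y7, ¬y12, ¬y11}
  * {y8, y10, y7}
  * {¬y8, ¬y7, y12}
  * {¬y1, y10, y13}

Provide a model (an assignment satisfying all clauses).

y1=False  y2=False  y3=False  y4=True  y5=False  y6=False  y7=True  y8=False  y9=False  y10=True  y11=True  y12=False  y13=True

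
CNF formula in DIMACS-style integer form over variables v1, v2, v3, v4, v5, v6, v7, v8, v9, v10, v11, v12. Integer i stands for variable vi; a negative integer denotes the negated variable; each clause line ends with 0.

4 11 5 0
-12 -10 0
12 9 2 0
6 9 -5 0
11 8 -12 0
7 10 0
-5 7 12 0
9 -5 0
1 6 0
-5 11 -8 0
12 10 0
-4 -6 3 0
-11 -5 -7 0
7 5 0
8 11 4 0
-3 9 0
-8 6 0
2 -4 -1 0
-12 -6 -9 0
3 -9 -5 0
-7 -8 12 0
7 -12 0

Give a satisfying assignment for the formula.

v1=T, v2=T, v3=T, v4=T, v5=F, v6=F, v7=T, v8=F, v9=T, v10=F, v11=T, v12=T

Pure literal: v2 appears only positively; assign v2 = True.
Branch on v1: take v1 = True.
Try v3 = True.
  then v9 is forced to True.
Try v4 = True.
The remaining clauses are satisfied by v5 = False, v6 = False, v7 = True, v8 = False, v10 = False, v11 = True, v12 = True.
Every clause has at least one true literal under this assignment.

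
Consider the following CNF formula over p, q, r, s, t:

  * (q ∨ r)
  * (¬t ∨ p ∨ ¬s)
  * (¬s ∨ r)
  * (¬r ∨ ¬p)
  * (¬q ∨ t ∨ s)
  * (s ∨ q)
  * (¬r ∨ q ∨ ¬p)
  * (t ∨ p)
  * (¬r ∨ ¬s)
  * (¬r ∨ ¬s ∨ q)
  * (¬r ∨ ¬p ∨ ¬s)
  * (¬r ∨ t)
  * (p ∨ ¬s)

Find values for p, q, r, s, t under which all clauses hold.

p=False, q=True, r=False, s=False, t=True

Check each clause:
  1. (q ∨ r) — q is true.
  2. (¬s ∨ ¬t ∨ p) — ¬s is true.
  3. (r ∨ ¬s) — ¬s is true.
  4. (¬p ∨ ¬r) — ¬r is true.
  5. (s ∨ ¬q ∨ t) — t is true.
  6. (q ∨ s) — q is true.
  7. (¬r ∨ ¬p ∨ q) — q is true.
  8. (t ∨ p) — t is true.
  9. (¬r ∨ ¬s) — ¬s is true.
  10. (¬r ∨ q ∨ ¬s) — q is true.
  11. (¬r ∨ ¬p ∨ ¬s) — ¬s is true.
  12. (¬r ∨ t) — t is true.
  13. (p ∨ ¬s) — ¬s is true.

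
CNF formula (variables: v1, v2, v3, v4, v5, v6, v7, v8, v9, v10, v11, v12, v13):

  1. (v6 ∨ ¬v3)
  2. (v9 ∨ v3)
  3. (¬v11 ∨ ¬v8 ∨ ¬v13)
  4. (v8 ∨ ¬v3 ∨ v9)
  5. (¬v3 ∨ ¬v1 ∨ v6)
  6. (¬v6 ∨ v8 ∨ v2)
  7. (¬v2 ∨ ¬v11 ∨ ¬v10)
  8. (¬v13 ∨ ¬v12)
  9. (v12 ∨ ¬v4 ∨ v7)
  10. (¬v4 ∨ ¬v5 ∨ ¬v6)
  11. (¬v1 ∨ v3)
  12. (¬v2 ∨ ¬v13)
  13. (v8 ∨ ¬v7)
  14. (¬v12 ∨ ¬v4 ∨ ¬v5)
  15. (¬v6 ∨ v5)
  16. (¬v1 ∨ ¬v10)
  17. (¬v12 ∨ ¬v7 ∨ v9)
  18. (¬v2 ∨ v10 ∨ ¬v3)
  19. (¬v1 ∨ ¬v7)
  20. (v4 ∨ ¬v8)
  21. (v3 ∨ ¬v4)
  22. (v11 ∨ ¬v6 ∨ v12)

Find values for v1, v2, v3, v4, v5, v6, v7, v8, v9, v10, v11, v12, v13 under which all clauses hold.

v1 = F, v2 = F, v3 = F, v4 = F, v5 = F, v6 = F, v7 = F, v8 = F, v9 = T, v10 = T, v11 = T, v12 = F, v13 = F

v1 occurs only negated in the remaining clauses — set v1 = False.
Pure literal: v9 appears only positively; assign v9 = True.
Set v2 = False and propagate.
Set v3 = False and propagate.
  then v4 is forced to False.
  then v8 is forced to False.
  then v6 is forced to False.
  then v7 is forced to False.
Branch on v12: take v12 = False.
v5, v10, v11, v13 are now unconstrained; take v5 = False, v10 = True, v11 = True, v13 = False.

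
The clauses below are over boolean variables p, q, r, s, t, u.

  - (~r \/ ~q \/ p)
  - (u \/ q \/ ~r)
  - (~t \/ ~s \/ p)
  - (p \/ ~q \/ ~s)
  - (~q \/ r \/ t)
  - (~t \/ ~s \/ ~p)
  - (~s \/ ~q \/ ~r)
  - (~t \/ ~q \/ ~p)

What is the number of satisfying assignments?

22

Case analysis on q and p:
  q=T, p=T: remaining (r,s,t,u) ∈ {(T,F,F,F); (T,F,F,T)} — 2.
  q=T, p=F: remaining (r,s,t,u) ∈ {(F,F,T,F); (F,F,T,T)} — 2.
  q=F, p=T: 9 of the 16 assignments to (r,s,t,u) work.
  q=F, p=F: 9 of the 16 assignments to (r,s,t,u) work.
Total: 2 + 2 + 9 + 9 = 22.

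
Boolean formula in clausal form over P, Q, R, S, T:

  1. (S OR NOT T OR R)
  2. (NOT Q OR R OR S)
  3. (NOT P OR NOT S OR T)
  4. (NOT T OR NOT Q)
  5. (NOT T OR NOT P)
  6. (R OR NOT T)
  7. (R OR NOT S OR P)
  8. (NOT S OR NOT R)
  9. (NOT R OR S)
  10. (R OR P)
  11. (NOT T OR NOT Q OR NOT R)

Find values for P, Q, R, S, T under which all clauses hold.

P=T, Q=F, R=F, S=F, T=F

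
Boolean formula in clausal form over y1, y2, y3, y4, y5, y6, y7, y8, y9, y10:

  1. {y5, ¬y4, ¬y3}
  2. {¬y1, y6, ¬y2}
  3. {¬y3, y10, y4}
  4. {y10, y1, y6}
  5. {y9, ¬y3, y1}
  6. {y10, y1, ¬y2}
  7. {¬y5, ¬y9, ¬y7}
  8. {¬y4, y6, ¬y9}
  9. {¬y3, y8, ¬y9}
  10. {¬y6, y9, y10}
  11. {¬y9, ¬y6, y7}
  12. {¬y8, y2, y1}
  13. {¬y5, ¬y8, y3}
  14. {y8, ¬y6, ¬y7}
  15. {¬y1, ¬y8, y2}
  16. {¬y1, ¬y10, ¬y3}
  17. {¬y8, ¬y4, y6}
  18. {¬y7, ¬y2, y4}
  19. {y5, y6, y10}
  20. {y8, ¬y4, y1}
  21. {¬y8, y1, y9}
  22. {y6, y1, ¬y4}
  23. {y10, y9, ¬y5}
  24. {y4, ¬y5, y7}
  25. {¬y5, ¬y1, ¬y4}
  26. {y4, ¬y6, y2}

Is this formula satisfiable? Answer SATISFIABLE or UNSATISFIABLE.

SATISFIABLE

Branch on y1: take y1 = True.
Branch on y2: take y2 = False.
  then y8 is forced to False.
The remaining clauses are satisfied by y3 = False, y4 = False, y5 = False, y6 = False, y7 = False, y9 = False, y10 = True.
So y1=1, y2=0, y3=0, y4=0, y5=0, y6=0, y7=0, y8=0, y9=0, y10=1 is a satisfying assignment.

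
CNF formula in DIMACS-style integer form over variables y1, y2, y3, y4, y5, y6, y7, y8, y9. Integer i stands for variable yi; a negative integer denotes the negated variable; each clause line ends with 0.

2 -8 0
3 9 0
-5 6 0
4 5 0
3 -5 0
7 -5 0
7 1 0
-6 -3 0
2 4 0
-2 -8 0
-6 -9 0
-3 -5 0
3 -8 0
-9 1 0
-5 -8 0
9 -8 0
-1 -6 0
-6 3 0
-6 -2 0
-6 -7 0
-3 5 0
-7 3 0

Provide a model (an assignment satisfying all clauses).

y1=1, y2=1, y3=0, y4=1, y5=0, y6=0, y7=0, y8=0, y9=1

Check each clause:
  1. (y2 OR NOT y8) — NOT y8 is true.
  2. (y3 OR y9) — y9 is true.
  3. (NOT y5 OR y6) — NOT y5 is true.
  4. (y4 OR y5) — y4 is true.
  5. (NOT y5 OR y3) — NOT y5 is true.
  6. (y7 OR NOT y5) — NOT y5 is true.
  7. (y1 OR y7) — y1 is true.
  8. (NOT y6 OR NOT y3) — NOT y6 is true.
  9. (y4 OR y2) — y2 is true.
  10. (NOT y8 OR NOT y2) — NOT y8 is true.
  11. (NOT y6 OR NOT y9) — NOT y6 is true.
  12. (NOT y5 OR NOT y3) — NOT y5 is true.
  13. (y3 OR NOT y8) — NOT y8 is true.
  14. (NOT y9 OR y1) — y1 is true.
  15. (NOT y5 OR NOT y8) — NOT y8 is true.
  16. (y9 OR NOT y8) — NOT y8 is true.
  17. (NOT y1 OR NOT y6) — NOT y6 is true.
  18. (NOT y6 OR y3) — NOT y6 is true.
  19. (NOT y2 OR NOT y6) — NOT y6 is true.
  20. (NOT y6 OR NOT y7) — NOT y7 is true.
  21. (y5 OR NOT y3) — NOT y3 is true.
  22. (y3 OR NOT y7) — NOT y7 is true.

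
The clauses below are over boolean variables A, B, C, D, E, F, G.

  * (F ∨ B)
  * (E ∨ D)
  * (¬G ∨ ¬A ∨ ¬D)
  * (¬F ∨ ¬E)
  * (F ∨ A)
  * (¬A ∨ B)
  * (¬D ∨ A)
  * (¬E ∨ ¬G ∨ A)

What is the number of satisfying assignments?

Case analysis on A and D:
  A=T, D=T: C free; 3 ways for (B,E,F,G) × 2^1 = 6.
  A=T, D=F: remaining (B,C,E,F,G) ∈ {(T,F,T,F,F); (T,F,T,F,T); (T,T,T,F,F); (T,T,T,F,T)} — 4.
  A=F, D=T: a clause becomes empty — 0.
  A=F, D=F: a clause becomes empty — 0.
Total: 6 + 4 + 0 + 0 = 10.

10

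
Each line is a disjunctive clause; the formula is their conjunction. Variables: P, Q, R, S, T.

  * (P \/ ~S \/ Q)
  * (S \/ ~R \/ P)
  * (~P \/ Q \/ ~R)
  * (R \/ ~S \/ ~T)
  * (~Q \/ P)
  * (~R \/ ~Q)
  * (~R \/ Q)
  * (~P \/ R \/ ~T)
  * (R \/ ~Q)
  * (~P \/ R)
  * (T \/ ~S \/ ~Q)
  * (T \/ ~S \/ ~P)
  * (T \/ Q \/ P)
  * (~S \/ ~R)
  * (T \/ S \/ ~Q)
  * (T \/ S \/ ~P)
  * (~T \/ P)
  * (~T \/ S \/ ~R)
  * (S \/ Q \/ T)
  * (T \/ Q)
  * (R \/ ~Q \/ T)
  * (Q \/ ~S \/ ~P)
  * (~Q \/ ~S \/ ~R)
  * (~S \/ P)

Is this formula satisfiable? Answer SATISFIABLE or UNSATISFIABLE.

UNSATISFIABLE

Q = True:
  propagation gives P=True, R=False; an empty clause results — contradiction.
Q = False:
  propagation gives R=False, P=False, S=False, T=True; an empty clause results — contradiction.
Every branch closes, so no satisfying assignment exists.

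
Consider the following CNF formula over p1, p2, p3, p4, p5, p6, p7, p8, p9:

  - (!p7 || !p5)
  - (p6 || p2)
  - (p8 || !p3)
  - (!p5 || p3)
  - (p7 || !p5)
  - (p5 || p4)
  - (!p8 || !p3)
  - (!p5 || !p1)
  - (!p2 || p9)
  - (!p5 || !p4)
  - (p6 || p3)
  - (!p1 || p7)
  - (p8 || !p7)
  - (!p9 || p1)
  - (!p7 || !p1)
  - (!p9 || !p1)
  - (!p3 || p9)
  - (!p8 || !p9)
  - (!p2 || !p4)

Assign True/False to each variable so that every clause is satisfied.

p1=0  p2=0  p3=0  p4=1  p5=0  p6=1  p7=0  p8=1  p9=0

p6 occurs only positively in the remaining clauses — set p6 = True.
Try p1 = False.
  then p9 is forced to False.
  then p2 is forced to False.
  then p3 is forced to False.
  then p5 is forced to False.
  then p4 is forced to True.
Try p7 = False.
p8 is now unconstrained; take p8 = True.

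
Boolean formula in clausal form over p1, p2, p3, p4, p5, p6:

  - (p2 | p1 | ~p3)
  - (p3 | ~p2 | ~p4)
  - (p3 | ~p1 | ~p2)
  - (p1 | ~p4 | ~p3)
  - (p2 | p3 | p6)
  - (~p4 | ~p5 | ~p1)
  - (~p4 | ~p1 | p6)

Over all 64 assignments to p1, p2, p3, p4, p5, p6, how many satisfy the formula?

Case analysis on p1 and p3:
  p1=1, p3=1: p2 free; 5 ways for (p4,p5,p6) × 2^1 = 10.
  p1=1, p3=0: remaining (p2,p4,p5,p6) ∈ {(0,0,0,1); (0,0,1,1); (0,1,0,1)} — 3.
  p1=0, p3=1: remaining (p2,p4,p5,p6) ∈ {(1,0,0,0); (1,0,0,1); (1,0,1,0); (1,0,1,1)} — 4.
  p1=0, p3=0: p5 free; 4 ways for (p2,p4,p6) × 2^1 = 8.
Total: 10 + 3 + 4 + 8 = 25.

25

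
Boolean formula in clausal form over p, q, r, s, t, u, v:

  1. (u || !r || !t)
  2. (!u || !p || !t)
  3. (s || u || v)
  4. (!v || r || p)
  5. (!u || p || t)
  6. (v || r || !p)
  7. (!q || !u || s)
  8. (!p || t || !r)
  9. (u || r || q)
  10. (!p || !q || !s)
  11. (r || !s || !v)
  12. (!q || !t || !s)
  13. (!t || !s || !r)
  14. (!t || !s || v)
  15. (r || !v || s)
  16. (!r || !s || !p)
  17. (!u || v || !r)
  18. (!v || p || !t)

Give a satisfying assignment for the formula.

p = False, q = True, r = True, s = False, t = False, u = False, v = True

Branch on p: take p = False.
For the remaining variables, q = True, r = True, s = False, t = False, u = False, v = True works.
Check each clause:
  1. (!t || u || !r) — !t is true.
  2. (!p || !u || !t) — !u is true.
  3. (v || u || s) — v is true.
  4. (p || r || !v) — r is true.
  5. (p || t || !u) — !u is true.
  6. (v || !p || r) — r is true.
  7. (!q || s || !u) — !u is true.
  8. (!p || !r || t) — !p is true.
  9. (q || u || r) — q is true.
  10. (!p || !q || !s) — !s is true.
  11. (r || !v || !s) — r is true.
  12. (!q || !s || !t) — !t is true.
  13. (!r || !s || !t) — !t is true.
  14. (v || !s || !t) — !t is true.
  15. (!v || s || r) — r is true.
  16. (!s || !p || !r) — !s is true.
  17. (v || !u || !r) — !u is true.
  18. (p || !v || !t) — !t is true.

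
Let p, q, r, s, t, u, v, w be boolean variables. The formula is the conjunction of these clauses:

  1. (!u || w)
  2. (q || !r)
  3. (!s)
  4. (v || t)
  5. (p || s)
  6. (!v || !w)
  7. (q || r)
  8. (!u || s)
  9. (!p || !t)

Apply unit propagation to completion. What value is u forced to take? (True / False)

False

(!s) stands alone — s = False.
In (s || p), s is now false; p must hold, so p = True.
In (!u || s), s is now false; !u must hold, so u = False.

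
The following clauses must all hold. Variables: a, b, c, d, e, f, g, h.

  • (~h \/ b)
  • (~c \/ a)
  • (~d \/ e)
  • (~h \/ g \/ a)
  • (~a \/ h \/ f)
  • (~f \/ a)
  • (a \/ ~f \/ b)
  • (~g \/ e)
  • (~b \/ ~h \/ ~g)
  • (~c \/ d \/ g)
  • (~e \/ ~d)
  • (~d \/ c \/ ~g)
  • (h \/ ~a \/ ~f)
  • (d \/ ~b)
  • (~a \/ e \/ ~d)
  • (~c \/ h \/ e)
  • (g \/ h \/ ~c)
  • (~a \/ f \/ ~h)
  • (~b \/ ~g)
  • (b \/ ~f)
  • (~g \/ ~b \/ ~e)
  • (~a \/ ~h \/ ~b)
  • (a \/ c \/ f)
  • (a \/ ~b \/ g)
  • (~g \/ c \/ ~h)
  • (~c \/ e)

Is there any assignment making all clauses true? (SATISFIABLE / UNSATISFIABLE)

a = True:
  h = True:
    propagation gives b=True; an empty clause results — contradiction.
  h = False:
    propagation gives f=True; an empty clause results — contradiction.
a = False:
  propagation gives c=False, f=False; an empty clause results — contradiction.
Every branch closes, so no satisfying assignment exists.

UNSATISFIABLE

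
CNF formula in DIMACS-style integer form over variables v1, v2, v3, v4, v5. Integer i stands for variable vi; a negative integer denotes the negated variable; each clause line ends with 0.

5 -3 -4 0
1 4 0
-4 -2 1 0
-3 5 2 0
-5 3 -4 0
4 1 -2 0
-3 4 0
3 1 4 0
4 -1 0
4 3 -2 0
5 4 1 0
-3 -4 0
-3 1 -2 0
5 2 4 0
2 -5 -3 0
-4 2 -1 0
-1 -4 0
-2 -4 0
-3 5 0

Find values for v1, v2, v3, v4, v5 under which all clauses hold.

v1=False, v2=False, v3=False, v4=True, v5=False

Try v1 = False.
  then v4 is forced to True.
  then v2 is forced to False.
  then v3 is forced to False.
  then v5 is forced to False.
Every clause has at least one true literal under this assignment.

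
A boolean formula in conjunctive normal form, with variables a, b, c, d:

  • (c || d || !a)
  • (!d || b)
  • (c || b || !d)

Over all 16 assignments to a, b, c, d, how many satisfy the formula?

10

Split on d, then b.
  d=T, b=T: remaining (a,c) ∈ {(F,F); (F,T); (T,F); (T,T)} — 4.
  d=T, b=F: a clause becomes empty — 0.
  d=F, b=T: remaining (a,c) ∈ {(F,F); (F,T); (T,T)} — 3.
  d=F, b=F: remaining (a,c) ∈ {(F,F); (F,T); (T,T)} — 3.
Total: 4 + 0 + 3 + 3 = 10.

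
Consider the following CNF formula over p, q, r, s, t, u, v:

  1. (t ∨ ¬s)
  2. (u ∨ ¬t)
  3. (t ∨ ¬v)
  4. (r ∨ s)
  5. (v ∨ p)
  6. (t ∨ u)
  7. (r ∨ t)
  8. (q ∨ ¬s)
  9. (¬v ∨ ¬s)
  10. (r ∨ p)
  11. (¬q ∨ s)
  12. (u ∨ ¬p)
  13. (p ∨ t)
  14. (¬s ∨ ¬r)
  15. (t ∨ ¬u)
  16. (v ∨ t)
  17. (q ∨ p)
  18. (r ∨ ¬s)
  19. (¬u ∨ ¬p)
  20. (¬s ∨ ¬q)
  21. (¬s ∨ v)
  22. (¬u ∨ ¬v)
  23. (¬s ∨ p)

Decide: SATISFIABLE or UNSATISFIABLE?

s = True:
  propagation gives t=True, u=True, q=True; an empty clause results — contradiction.
s = False:
  propagation gives r=True, q=False, p=True, u=True; an empty clause results — contradiction.
Every branch closes, so no satisfying assignment exists.

UNSATISFIABLE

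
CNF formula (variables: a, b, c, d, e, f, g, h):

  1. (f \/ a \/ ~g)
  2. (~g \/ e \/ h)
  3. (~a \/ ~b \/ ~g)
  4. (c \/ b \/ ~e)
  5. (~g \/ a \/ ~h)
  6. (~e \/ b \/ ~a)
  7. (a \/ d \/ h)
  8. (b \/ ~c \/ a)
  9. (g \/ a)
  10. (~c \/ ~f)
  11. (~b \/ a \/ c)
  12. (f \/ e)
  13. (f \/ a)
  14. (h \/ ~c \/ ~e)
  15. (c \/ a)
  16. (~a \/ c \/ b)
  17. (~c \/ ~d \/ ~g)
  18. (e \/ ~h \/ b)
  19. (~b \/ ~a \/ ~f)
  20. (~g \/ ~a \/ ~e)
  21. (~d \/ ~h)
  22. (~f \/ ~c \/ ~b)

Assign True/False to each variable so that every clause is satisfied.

a = T, b = T, c = F, d = F, e = T, f = F, g = F, h = F

Try a = True.
The remaining clauses are satisfied by b = True, c = False, d = False, e = True, f = False, g = False, h = False.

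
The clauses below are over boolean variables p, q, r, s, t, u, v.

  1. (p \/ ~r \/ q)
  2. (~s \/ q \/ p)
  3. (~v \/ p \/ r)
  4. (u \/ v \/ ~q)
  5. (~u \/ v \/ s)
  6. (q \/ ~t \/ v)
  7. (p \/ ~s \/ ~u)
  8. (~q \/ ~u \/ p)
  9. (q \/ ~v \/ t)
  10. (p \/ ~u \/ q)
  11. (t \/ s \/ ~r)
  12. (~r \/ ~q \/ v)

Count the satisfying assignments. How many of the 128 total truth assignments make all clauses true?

Split on q, then p.
  q=T, p=T: 16 of the 32 assignments to (r,s,t,u,v) work.
  q=T, p=F: remaining (r,s,t,u,v) ∈ {(T,F,T,F,T); (T,T,F,F,T); (T,T,T,F,T)} — 3.
  q=F, p=T: 13 of the 32 assignments to (r,s,t,u,v) work.
  q=F, p=F: remaining (r,s,t,u,v) ∈ {(F,F,F,F,F)} — 1.
Total: 16 + 3 + 13 + 1 = 33.

33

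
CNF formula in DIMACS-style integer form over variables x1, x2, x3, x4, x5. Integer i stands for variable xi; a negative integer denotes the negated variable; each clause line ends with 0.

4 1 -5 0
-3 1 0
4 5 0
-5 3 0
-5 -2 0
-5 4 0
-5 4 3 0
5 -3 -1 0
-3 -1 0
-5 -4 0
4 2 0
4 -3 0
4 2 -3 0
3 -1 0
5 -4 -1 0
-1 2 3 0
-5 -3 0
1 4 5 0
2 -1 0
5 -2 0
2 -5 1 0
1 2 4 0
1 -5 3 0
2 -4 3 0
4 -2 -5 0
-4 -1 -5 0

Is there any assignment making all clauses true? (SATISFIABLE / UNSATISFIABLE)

UNSATISFIABLE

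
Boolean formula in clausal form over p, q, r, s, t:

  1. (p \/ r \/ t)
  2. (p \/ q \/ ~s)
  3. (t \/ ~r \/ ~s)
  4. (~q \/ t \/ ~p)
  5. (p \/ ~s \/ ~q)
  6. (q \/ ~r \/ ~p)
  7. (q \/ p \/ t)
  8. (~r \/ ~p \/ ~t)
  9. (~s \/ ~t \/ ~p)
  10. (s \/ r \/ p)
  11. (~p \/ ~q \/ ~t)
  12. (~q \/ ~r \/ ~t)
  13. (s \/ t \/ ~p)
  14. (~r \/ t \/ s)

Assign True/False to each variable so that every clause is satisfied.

Set p = True and propagate.
For the remaining variables, q = False, r = False, s = False, t = True works.

p=True  q=False  r=False  s=False  t=True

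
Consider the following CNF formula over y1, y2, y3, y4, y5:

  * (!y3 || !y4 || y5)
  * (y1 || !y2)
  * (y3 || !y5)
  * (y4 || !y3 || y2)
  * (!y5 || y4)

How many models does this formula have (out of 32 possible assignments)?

Split on y3, then y4.
  y3=1, y4=1: remaining (y1,y2,y5) ∈ {(0,0,1); (1,0,1); (1,1,1)} — 3.
  y3=1, y4=0: remaining (y1,y2,y5) ∈ {(1,1,0)} — 1.
  y3=0, y4=1: remaining (y1,y2,y5) ∈ {(0,0,0); (1,0,0); (1,1,0)} — 3.
  y3=0, y4=0: remaining (y1,y2,y5) ∈ {(0,0,0); (1,0,0); (1,1,0)} — 3.
Total: 3 + 1 + 3 + 3 = 10.

10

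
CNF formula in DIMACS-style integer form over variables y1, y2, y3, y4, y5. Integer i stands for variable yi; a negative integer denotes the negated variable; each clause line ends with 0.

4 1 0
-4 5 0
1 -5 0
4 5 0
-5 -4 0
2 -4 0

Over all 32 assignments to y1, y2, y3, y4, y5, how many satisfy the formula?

4

Satisfying assignments:
  y1=T y2=F y3=F y4=F y5=T
  y1=T y2=F y3=T y4=F y5=T
  y1=T y2=T y3=F y4=F y5=T
  y1=T y2=T y3=T y4=F y5=T
Count: 4.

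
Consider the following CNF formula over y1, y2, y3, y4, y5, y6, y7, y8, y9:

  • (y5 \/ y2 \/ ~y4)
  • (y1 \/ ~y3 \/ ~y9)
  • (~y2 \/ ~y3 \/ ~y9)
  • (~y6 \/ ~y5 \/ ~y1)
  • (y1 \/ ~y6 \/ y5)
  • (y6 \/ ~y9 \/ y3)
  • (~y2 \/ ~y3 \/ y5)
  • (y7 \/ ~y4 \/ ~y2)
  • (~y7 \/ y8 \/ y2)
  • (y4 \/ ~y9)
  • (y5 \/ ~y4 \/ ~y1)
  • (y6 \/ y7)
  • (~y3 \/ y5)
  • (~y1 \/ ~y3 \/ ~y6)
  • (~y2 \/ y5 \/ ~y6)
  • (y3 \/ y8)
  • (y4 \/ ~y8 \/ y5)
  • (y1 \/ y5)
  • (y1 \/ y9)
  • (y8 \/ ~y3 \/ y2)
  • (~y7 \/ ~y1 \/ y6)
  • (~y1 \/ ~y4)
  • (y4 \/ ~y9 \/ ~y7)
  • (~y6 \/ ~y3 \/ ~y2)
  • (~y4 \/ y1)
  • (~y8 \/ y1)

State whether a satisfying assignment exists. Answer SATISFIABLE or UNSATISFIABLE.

UNSATISFIABLE

y1 = True:
  y3 = True:
    propagation gives y5=True, y6=False, y7=True; an empty clause results — contradiction.
  y3 = False:
    propagation gives y8=True, y5=True, y6=False, y7=True; an empty clause results — contradiction.
y1 = False:
  propagation gives y5=True, y9=True, y3=False, y6=True; an empty clause results — contradiction.
Every branch closes, so no satisfying assignment exists.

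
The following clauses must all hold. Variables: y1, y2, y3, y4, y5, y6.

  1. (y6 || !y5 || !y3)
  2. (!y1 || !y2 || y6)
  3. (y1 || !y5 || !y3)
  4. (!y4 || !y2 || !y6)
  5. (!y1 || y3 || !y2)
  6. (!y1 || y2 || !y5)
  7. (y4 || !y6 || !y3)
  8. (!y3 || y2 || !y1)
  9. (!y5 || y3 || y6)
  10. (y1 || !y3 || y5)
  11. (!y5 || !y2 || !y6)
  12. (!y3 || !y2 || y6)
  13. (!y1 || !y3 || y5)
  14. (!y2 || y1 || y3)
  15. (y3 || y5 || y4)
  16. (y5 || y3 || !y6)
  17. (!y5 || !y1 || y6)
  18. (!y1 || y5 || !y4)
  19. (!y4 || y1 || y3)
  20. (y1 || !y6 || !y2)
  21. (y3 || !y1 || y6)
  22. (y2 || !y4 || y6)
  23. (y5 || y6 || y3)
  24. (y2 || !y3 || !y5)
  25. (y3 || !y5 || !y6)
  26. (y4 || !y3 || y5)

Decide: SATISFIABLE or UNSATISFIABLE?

UNSATISFIABLE

y3 = True:
  y5 = True:
    propagation gives y6=True, y1=True, y2=True; an empty clause results — contradiction.
  y5 = False:
    propagation gives y1=True; an empty clause results — contradiction.
y3 = False:
  y6 = True:
    propagation gives y5=True; an empty clause results — contradiction.
  y6 = False:
    propagation gives y5=False; an empty clause results — contradiction.
Every branch closes, so no satisfying assignment exists.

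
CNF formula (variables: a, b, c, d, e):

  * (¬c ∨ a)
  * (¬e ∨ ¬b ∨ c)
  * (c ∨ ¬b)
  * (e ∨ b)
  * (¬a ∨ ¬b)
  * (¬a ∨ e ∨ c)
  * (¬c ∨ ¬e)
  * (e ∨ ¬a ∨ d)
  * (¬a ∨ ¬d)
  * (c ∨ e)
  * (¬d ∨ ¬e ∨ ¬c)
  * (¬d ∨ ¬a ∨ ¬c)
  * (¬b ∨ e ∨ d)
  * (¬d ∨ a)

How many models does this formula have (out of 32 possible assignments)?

Satisfying assignments:
  a=0 b=0 c=0 d=0 e=1
  a=1 b=0 c=0 d=0 e=1
That's 2 in total.

2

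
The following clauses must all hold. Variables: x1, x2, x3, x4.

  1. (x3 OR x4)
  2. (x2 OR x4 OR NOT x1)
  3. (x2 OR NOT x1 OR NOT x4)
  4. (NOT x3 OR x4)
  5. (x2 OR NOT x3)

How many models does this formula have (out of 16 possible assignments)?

5

The models are:
  x1=0 x2=0 x3=0 x4=1
  x1=0 x2=1 x3=0 x4=1
  x1=0 x2=1 x3=1 x4=1
  x1=1 x2=1 x3=0 x4=1
  x1=1 x2=1 x3=1 x4=1
Count: 5.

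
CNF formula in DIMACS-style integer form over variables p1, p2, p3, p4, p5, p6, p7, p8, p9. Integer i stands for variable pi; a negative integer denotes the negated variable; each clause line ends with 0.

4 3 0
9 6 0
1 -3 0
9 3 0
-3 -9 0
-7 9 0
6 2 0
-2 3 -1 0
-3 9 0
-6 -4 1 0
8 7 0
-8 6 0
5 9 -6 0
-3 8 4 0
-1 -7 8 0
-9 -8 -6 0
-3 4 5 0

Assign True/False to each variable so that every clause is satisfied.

p1=0  p2=1  p3=0  p4=1  p5=0  p6=0  p7=1  p8=0  p9=1

Branch on p1: take p1 = False.
  then p3 is forced to False.
  then p4 is forced to True.
  then p9 is forced to True.
  then p6 is forced to False.
  then p2 is forced to True.
  then p8 is forced to False.
  then p7 is forced to True.
p5 is now unconstrained; take p5 = False.
Check each clause:
  1. (p4 || p3) — p4 is true.
  2. (p9 || p6) — p9 is true.
  3. (p1 || !p3) — !p3 is true.
  4. (p9 || p3) — p9 is true.
  5. (!p9 || !p3) — !p3 is true.
  6. (p9 || !p7) — p9 is true.
  7. (p2 || p6) — p2 is true.
  8. (!p2 || p3 || !p1) — !p1 is true.
  9. (!p3 || p9) — p9 is true.
  10. (!p6 || !p4 || p1) — !p6 is true.
  11. (p7 || p8) — p7 is true.
  12. (!p8 || p6) — !p8 is true.
  13. (p5 || p9 || !p6) — p9 is true.
  14. (p8 || p4 || !p3) — p4 is true.
  15. (p8 || !p7 || !p1) — !p1 is true.
  16. (!p9 || !p6 || !p8) — !p8 is true.
  17. (p5 || p4 || !p3) — !p3 is true.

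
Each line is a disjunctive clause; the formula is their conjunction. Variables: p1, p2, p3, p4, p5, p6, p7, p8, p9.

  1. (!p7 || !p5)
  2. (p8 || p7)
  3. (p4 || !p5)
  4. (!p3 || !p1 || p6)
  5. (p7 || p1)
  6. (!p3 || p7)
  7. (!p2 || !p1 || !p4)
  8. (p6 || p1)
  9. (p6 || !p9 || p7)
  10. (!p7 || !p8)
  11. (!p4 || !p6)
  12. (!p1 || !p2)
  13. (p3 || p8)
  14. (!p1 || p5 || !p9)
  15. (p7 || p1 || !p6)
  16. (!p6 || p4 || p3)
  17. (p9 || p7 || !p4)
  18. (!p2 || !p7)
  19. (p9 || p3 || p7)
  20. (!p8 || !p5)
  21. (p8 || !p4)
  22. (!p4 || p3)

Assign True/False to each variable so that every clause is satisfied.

p1 = F, p2 = F, p3 = T, p4 = F, p5 = F, p6 = T, p7 = T, p8 = F, p9 = F

Check each clause:
  1. (!p7 || !p5) — !p5 is true.
  2. (p8 || p7) — p7 is true.
  3. (p4 || !p5) — !p5 is true.
  4. (p6 || !p1 || !p3) — !p1 is true.
  5. (p7 || p1) — p7 is true.
  6. (p7 || !p3) — p7 is true.
  7. (!p4 || !p2 || !p1) — !p4 is true.
  8. (p1 || p6) — p6 is true.
  9. (p7 || !p9 || p6) — p7 is true.
  10. (!p7 || !p8) — !p8 is true.
  11. (!p4 || !p6) — !p4 is true.
  12. (!p1 || !p2) — !p2 is true.
  13. (p3 || p8) — p3 is true.
  14. (p5 || !p1 || !p9) — !p1 is true.
  15. (!p6 || p1 || p7) — p7 is true.
  16. (!p6 || p4 || p3) — p3 is true.
  17. (!p4 || p9 || p7) — !p4 is true.
  18. (!p7 || !p2) — !p2 is true.
  19. (p9 || p3 || p7) — p3 is true.
  20. (!p5 || !p8) — !p8 is true.
  21. (p8 || !p4) — !p4 is true.
  22. (!p4 || p3) — p3 is true.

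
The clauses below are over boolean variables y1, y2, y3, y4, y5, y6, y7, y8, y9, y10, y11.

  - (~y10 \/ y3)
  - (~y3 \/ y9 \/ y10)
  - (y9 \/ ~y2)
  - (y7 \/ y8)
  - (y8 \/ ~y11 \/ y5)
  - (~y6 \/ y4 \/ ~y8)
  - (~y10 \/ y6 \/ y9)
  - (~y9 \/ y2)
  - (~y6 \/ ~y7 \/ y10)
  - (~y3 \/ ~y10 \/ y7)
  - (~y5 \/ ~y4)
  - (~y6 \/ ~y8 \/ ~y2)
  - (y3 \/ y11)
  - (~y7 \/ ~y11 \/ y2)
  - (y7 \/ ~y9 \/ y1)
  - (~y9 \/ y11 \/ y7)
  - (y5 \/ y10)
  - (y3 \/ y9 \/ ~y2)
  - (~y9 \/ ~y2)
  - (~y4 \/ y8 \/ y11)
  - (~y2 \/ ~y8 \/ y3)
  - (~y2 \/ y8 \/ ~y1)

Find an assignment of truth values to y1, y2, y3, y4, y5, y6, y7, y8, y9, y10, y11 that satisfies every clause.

y1=True, y2=False, y3=True, y4=False, y5=False, y6=True, y7=True, y8=False, y9=False, y10=True, y11=False

Branch on y1: take y1 = True.
For the remaining variables, y2 = False, y3 = True, y4 = False, y5 = False, y6 = True, y7 = True, y8 = False, y9 = False, y10 = True, y11 = False works.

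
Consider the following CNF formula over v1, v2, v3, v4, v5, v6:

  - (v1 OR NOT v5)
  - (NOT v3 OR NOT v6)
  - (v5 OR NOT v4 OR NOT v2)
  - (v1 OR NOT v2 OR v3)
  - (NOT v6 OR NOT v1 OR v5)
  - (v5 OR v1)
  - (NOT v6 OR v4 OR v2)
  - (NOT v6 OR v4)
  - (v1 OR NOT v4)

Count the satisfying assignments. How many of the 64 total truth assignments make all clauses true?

Case analysis on v1 and v4:
  v1=1, v4=1: 8 of the 16 assignments to (v2,v3,v5,v6) work.
  v1=1, v4=0: forces v6=0; v2, v3, v5 free → 2^3 = 8.
  v1=0, v4=1: a clause becomes empty — 0.
  v1=0, v4=0: a clause becomes empty — 0.
Total: 8 + 8 + 0 + 0 = 16.

16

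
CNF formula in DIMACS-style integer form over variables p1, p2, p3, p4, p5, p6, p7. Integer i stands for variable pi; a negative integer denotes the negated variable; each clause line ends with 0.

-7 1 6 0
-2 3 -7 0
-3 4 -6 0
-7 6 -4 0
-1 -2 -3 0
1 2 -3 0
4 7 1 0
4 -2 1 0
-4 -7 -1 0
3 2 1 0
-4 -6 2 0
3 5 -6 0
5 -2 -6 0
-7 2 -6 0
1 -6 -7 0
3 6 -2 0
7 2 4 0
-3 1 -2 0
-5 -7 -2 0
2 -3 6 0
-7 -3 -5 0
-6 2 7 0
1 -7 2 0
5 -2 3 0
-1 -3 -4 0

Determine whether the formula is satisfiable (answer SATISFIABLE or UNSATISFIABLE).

SATISFIABLE

Set p1 = True and propagate.
For the remaining variables, p2 = False, p3 = False, p4 = True, p5 = True, p6 = False, p7 = False works.
Every clause has at least one true literal under this assignment.
So p1=True  p2=False  p3=False  p4=True  p5=True  p6=False  p7=False is a satisfying assignment.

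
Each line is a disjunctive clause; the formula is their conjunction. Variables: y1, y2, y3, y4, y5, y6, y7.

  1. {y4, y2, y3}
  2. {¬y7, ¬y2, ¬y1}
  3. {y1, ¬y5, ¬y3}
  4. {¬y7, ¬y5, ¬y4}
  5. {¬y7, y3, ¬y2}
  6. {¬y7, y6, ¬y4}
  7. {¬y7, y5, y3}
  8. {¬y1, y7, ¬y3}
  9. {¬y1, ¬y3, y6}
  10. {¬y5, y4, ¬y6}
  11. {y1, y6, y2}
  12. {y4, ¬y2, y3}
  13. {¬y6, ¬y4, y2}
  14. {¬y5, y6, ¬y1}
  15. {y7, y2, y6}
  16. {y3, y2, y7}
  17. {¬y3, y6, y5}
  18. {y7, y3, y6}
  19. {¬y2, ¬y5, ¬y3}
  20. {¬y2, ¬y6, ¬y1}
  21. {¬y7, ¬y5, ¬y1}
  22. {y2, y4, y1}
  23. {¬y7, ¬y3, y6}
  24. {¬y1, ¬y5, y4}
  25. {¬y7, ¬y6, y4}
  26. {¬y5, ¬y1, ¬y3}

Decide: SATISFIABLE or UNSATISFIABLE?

Try y1 = False.
Branch on y2: take y2 = True.
Try y3 = True.
  then y5 is forced to False.
  then y6 is forced to True.
The remaining clauses are satisfied by y4 = True, y7 = True.
So y1=0, y2=1, y3=1, y4=1, y5=0, y6=1, y7=1 is a satisfying assignment.

SATISFIABLE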